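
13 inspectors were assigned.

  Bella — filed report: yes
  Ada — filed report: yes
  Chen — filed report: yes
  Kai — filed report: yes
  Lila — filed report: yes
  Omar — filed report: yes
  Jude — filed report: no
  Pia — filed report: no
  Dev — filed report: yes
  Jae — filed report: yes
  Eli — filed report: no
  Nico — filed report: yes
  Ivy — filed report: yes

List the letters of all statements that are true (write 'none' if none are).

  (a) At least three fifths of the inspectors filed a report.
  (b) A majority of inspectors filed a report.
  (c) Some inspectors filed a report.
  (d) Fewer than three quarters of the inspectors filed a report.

|A| = 13, |A ∩ B| = 10, |A ∖ B| = 3.
(a) |A ∩ B| / |A| ≥ 3/5: holds.
(b) |A ∩ B| > |A ∖ B|: holds.
(c) A ∩ B ≠ ∅ (|A ∩ B| ≥ 1): holds.
(d) |A ∩ B| / |A| < 3/4: fails.

(a), (b), (c)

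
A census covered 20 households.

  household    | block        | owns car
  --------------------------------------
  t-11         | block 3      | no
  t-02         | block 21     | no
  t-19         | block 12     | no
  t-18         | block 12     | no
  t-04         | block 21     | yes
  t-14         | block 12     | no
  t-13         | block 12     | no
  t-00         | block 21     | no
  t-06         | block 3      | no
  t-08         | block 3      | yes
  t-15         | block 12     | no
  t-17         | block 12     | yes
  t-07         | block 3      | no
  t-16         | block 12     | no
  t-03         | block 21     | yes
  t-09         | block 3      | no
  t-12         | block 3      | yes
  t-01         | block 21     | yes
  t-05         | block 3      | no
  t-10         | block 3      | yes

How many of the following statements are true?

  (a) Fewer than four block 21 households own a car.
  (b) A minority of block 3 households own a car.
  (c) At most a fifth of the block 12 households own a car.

(a) block 21: |A| = 5, |A ∩ B| = 3; needs |A ∩ B| < 4 — true.
(b) block 3: |A| = 8, |A ∩ B| = 3; needs |A ∩ B| < |A ∖ B| — true.
(c) block 12: |A| = 7, |A ∩ B| = 1; needs |A ∩ B| / |A| ≤ 1/5 — true.

3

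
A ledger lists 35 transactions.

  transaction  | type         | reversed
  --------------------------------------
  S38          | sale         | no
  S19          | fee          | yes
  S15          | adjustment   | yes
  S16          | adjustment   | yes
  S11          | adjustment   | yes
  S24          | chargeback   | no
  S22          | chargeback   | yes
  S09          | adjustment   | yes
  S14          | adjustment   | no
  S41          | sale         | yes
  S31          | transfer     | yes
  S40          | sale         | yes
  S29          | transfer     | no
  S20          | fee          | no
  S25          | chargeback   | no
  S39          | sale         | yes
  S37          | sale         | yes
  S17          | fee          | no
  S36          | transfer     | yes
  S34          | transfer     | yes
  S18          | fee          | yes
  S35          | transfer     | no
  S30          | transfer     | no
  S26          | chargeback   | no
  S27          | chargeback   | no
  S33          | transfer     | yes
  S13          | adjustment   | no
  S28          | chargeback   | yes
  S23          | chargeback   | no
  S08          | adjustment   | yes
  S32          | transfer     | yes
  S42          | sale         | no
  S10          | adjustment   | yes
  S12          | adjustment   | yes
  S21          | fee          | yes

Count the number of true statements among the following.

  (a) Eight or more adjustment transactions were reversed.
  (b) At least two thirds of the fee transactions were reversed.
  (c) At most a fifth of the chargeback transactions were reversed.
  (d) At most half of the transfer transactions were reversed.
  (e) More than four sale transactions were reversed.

(a) adjustment: |A| = 9, |A ∩ B| = 7; needs |A ∩ B| ≥ 8 — false.
(b) fee: |A| = 5, |A ∩ B| = 3; needs |A ∩ B| / |A| ≥ 2/3 — false.
(c) chargeback: |A| = 7, |A ∩ B| = 2; needs |A ∩ B| / |A| ≤ 1/5 — false.
(d) transfer: |A| = 8, |A ∩ B| = 5; needs |A ∩ B| ≤ |A ∖ B| — false.
(e) sale: |A| = 6, |A ∩ B| = 4; needs |A ∩ B| > 4 — false.

0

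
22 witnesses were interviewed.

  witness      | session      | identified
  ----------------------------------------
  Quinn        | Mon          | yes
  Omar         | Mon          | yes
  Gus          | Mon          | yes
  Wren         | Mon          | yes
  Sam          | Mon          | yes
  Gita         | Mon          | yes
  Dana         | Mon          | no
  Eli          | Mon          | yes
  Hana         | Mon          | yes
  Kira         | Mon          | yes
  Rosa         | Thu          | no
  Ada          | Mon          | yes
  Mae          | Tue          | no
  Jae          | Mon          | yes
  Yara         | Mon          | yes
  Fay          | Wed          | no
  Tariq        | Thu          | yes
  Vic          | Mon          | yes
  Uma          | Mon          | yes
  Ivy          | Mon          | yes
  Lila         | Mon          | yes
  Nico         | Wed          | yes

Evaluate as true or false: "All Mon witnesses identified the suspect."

Truth condition: A ⊆ B, i.e. every element of A is in B (|A ∖ B| = 0).
|A| = 17, |A ∩ B| = 16, |A ∖ B| = 1.
So the statement is false.

False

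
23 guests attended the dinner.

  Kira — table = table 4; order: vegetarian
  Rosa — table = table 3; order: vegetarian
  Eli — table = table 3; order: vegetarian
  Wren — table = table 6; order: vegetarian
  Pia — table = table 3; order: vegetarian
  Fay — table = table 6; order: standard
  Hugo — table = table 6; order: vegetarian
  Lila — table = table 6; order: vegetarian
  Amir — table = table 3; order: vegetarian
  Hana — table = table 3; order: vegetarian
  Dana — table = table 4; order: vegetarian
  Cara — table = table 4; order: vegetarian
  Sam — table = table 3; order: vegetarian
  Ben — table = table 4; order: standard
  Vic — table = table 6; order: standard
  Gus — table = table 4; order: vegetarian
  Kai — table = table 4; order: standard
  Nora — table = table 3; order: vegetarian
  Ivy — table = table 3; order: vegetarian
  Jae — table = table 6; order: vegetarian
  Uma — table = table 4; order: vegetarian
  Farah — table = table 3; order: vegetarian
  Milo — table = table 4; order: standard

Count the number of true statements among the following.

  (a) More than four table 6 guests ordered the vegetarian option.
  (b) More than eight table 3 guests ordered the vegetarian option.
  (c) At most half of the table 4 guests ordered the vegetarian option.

(a) table 6: |A| = 6, |A ∩ B| = 4; needs |A ∩ B| > 4 — false.
(b) table 3: |A| = 9, |A ∩ B| = 9; needs |A ∩ B| > 8 — true.
(c) table 4: |A| = 8, |A ∩ B| = 5; needs |A ∩ B| ≤ |A ∖ B| — false.

1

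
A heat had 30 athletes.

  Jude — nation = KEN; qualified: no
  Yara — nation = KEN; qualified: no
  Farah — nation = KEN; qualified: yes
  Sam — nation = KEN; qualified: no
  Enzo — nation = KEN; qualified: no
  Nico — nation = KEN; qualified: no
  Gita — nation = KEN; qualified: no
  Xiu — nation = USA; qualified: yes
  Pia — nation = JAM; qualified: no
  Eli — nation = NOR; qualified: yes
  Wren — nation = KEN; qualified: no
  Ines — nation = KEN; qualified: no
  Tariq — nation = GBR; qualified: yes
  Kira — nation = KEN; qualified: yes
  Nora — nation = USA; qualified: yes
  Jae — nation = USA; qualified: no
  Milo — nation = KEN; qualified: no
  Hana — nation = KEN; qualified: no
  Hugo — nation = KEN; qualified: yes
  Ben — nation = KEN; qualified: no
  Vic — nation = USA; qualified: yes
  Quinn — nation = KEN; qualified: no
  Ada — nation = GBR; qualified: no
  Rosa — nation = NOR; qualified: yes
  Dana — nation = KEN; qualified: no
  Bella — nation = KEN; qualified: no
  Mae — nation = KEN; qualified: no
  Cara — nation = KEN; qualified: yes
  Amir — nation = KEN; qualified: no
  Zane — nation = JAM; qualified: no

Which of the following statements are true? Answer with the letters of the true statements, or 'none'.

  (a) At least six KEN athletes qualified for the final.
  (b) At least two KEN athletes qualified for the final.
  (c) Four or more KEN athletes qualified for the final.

|A| = 20, |A ∩ B| = 4, |A ∖ B| = 16.
(a) |A ∩ B| ≥ 6: fails.
(b) |A ∩ B| ≥ 2: holds.
(c) |A ∩ B| ≥ 4: holds.

(b), (c)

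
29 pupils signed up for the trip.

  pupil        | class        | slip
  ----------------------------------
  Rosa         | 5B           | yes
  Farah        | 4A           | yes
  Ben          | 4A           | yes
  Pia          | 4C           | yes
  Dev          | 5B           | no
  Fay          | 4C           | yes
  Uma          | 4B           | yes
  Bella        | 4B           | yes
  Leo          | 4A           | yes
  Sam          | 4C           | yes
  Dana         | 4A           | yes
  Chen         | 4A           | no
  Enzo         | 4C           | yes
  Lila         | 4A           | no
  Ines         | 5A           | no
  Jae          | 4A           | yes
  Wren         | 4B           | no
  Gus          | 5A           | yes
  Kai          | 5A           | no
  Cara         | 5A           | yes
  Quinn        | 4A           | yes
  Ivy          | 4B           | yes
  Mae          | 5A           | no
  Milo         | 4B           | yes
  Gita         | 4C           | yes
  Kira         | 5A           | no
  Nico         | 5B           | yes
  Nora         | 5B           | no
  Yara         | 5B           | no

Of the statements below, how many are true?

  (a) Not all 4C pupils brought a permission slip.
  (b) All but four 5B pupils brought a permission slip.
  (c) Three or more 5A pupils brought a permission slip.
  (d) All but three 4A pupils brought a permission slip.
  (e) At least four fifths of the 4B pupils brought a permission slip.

(a) 4C: |A| = 5, |A ∩ B| = 5; needs A ⊄ B (|A ∖ B| ≥ 1) — false.
(b) 5B: |A| = 5, |A ∩ B| = 2; needs |A ∖ B| = 4 — false.
(c) 5A: |A| = 6, |A ∩ B| = 2; needs |A ∩ B| ≥ 3 — false.
(d) 4A: |A| = 8, |A ∩ B| = 6; needs |A ∖ B| = 3 — false.
(e) 4B: |A| = 5, |A ∩ B| = 4; needs |A ∩ B| / |A| ≥ 4/5 — true.

1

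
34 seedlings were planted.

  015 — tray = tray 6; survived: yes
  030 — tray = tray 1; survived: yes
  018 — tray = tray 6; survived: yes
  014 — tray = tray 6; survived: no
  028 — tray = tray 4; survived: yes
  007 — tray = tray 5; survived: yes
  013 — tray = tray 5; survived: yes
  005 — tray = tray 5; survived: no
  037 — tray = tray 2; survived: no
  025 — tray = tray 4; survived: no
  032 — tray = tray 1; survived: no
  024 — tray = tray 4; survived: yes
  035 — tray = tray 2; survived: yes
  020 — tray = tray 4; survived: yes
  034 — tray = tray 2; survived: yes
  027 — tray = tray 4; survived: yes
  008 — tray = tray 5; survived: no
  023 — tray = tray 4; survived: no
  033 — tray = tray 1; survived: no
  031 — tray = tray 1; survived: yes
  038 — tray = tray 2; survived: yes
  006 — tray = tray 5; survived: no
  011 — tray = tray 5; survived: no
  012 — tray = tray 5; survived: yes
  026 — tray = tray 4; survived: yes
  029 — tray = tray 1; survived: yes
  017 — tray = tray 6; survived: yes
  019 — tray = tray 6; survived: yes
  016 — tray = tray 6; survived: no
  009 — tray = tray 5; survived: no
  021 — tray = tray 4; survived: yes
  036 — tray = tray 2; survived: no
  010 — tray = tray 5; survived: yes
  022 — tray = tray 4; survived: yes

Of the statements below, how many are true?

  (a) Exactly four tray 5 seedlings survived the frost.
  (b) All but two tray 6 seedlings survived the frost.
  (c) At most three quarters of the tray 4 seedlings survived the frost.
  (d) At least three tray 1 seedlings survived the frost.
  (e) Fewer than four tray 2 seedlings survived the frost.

4

(a) tray 5: |A| = 9, |A ∩ B| = 4; needs |A ∩ B| = 4 — true.
(b) tray 6: |A| = 6, |A ∩ B| = 4; needs |A ∖ B| = 2 — true.
(c) tray 4: |A| = 9, |A ∩ B| = 7; needs |A ∩ B| / |A| ≤ 3/4 — false.
(d) tray 1: |A| = 5, |A ∩ B| = 3; needs |A ∩ B| ≥ 3 — true.
(e) tray 2: |A| = 5, |A ∩ B| = 3; needs |A ∩ B| < 4 — true.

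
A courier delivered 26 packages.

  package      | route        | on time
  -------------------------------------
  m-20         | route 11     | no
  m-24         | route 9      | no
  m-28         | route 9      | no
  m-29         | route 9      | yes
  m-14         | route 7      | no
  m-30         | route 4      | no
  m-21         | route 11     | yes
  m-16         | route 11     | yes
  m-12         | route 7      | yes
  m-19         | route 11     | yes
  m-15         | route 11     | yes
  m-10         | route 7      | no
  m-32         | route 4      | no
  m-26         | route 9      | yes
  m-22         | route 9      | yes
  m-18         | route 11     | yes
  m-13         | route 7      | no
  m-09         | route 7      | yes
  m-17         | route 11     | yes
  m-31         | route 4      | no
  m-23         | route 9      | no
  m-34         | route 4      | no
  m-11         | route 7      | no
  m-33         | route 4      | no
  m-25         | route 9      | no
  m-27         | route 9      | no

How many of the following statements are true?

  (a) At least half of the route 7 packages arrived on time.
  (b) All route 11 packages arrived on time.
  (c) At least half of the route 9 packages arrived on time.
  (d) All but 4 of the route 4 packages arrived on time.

0

(a) route 7: |A| = 6, |A ∩ B| = 2; needs |A ∩ B| ≥ |A ∖ B| — false.
(b) route 11: |A| = 7, |A ∩ B| = 6; needs A ⊆ B, i.e. every element of A is in B (|A ∖ B| = 0) — false.
(c) route 9: |A| = 8, |A ∩ B| = 3; needs |A ∩ B| ≥ |A ∖ B| — false.
(d) route 4: |A| = 5, |A ∩ B| = 0; needs |A ∖ B| = 4 — false.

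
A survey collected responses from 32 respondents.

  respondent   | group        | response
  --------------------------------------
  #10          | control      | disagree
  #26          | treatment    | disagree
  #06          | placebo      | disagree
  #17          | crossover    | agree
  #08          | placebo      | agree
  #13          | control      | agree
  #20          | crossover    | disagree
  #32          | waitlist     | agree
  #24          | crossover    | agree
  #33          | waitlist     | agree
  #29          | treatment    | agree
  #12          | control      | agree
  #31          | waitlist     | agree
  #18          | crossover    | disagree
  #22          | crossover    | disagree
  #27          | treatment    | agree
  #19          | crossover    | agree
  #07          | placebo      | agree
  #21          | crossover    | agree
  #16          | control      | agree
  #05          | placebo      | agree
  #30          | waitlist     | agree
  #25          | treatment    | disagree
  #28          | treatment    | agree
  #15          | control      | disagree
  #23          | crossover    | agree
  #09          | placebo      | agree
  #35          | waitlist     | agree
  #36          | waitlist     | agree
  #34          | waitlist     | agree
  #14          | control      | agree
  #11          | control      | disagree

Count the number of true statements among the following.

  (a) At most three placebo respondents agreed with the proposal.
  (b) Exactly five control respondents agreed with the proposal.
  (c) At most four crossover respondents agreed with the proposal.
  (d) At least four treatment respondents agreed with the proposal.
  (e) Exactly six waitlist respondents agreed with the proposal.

0

(a) placebo: |A| = 5, |A ∩ B| = 4; needs |A ∩ B| ≤ 3 — false.
(b) control: |A| = 7, |A ∩ B| = 4; needs |A ∩ B| = 5 — false.
(c) crossover: |A| = 8, |A ∩ B| = 5; needs |A ∩ B| ≤ 4 — false.
(d) treatment: |A| = 5, |A ∩ B| = 3; needs |A ∩ B| ≥ 4 — false.
(e) waitlist: |A| = 7, |A ∩ B| = 7; needs |A ∩ B| = 6 — false.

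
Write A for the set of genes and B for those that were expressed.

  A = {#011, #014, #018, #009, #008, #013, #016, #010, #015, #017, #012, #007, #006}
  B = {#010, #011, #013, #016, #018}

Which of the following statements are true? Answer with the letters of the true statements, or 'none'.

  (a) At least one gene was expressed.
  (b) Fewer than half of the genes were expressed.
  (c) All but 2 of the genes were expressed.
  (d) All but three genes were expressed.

(a), (b)

|A| = 13, |A ∩ B| = 5, |A ∖ B| = 8.
(a) A ∩ B ≠ ∅ (|A ∩ B| ≥ 1): holds.
(b) |A ∩ B| < |A ∖ B|: holds.
(c) |A ∖ B| = 2: fails.
(d) |A ∖ B| = 3: fails.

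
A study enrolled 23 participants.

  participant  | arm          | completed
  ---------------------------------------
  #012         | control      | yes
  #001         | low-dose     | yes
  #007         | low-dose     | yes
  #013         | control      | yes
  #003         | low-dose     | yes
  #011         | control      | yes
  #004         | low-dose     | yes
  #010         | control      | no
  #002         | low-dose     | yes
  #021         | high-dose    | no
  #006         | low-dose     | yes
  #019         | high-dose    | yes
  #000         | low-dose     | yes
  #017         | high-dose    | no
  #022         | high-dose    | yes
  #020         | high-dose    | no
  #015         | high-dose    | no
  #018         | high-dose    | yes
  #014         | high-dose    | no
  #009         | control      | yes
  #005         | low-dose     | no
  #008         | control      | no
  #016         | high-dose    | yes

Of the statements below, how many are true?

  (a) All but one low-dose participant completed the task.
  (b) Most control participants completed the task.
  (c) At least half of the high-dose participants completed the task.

2

(a) low-dose: |A| = 8, |A ∩ B| = 7; needs |A ∖ B| = 1 — true.
(b) control: |A| = 6, |A ∩ B| = 4; needs |A ∩ B| > |A ∖ B| — true.
(c) high-dose: |A| = 9, |A ∩ B| = 4; needs |A ∩ B| ≥ |A ∖ B| — false.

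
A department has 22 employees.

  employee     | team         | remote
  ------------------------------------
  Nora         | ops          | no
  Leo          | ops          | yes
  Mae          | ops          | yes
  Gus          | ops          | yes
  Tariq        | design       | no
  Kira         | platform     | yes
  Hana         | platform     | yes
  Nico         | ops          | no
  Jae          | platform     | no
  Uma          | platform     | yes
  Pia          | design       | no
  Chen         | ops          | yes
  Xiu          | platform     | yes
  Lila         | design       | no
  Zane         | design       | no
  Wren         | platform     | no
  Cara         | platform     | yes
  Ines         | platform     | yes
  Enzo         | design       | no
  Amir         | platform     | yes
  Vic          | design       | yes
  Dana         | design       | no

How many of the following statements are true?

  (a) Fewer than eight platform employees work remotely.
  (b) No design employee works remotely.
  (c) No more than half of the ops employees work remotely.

1

(a) platform: |A| = 9, |A ∩ B| = 7; needs |A ∩ B| < 8 — true.
(b) design: |A| = 7, |A ∩ B| = 1; needs A ∩ B = ∅ (|A ∩ B| = 0) — false.
(c) ops: |A| = 6, |A ∩ B| = 4; needs |A ∩ B| ≤ |A ∖ B| — false.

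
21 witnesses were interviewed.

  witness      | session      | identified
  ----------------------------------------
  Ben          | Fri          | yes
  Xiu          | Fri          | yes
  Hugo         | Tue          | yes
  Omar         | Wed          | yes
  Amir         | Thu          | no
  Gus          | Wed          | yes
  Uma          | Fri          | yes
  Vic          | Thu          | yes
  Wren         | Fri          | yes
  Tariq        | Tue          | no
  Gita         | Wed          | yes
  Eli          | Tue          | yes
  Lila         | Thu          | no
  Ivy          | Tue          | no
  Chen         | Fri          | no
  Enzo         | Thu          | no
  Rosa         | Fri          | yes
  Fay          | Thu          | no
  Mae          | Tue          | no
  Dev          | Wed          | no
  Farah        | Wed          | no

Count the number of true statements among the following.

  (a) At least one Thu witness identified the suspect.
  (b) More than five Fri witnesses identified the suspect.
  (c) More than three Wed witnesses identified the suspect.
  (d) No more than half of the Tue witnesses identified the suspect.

(a) Thu: |A| = 5, |A ∩ B| = 1; needs A ∩ B ≠ ∅ (|A ∩ B| ≥ 1) — true.
(b) Fri: |A| = 6, |A ∩ B| = 5; needs |A ∩ B| > 5 — false.
(c) Wed: |A| = 5, |A ∩ B| = 3; needs |A ∩ B| > 3 — false.
(d) Tue: |A| = 5, |A ∩ B| = 2; needs |A ∩ B| ≤ |A ∖ B| — true.

2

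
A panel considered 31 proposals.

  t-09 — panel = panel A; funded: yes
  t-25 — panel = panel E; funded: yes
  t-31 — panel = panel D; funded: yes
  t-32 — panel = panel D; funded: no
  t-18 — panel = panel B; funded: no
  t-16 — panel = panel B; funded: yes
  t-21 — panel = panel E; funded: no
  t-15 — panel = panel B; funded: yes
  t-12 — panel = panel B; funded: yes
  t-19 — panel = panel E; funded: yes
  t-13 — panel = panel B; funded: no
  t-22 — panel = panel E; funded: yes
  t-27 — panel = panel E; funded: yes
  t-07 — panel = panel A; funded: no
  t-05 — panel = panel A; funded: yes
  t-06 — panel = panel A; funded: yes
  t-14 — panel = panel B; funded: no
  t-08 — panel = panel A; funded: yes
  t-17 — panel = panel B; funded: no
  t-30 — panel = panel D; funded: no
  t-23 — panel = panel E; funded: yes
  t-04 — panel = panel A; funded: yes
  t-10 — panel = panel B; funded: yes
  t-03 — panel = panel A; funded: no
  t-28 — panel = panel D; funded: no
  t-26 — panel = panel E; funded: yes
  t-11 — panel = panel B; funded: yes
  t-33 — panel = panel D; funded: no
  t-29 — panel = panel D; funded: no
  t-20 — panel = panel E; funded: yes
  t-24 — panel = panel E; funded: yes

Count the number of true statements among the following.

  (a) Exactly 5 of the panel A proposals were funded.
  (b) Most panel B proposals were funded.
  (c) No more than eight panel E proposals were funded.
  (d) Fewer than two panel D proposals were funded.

4

(a) panel A: |A| = 7, |A ∩ B| = 5; needs |A ∩ B| = 5 — true.
(b) panel B: |A| = 9, |A ∩ B| = 5; needs |A ∩ B| > |A ∖ B| — true.
(c) panel E: |A| = 9, |A ∩ B| = 8; needs |A ∩ B| ≤ 8 — true.
(d) panel D: |A| = 6, |A ∩ B| = 1; needs |A ∩ B| < 2 — true.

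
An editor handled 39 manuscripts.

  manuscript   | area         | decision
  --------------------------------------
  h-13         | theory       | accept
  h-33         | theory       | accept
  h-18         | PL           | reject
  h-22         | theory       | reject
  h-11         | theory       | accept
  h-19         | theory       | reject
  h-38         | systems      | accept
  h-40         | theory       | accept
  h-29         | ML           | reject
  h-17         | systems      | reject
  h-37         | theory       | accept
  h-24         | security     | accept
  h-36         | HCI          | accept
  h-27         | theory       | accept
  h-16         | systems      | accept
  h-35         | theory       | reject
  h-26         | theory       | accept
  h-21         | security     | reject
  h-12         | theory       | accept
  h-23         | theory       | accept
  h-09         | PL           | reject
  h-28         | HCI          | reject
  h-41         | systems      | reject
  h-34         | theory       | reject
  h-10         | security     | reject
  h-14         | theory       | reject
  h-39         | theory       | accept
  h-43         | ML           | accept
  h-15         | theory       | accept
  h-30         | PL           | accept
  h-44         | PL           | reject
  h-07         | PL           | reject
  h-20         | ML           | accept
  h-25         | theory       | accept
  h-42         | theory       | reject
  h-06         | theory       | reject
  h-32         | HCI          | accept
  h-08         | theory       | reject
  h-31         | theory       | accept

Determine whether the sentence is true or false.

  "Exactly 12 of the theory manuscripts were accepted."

False

The determiner here denotes the relation: |A ∩ B| = 12.
|A| = 21, |A ∩ B| = 13, |A ∖ B| = 8.
|A ∩ B| = 13, so the statement is false.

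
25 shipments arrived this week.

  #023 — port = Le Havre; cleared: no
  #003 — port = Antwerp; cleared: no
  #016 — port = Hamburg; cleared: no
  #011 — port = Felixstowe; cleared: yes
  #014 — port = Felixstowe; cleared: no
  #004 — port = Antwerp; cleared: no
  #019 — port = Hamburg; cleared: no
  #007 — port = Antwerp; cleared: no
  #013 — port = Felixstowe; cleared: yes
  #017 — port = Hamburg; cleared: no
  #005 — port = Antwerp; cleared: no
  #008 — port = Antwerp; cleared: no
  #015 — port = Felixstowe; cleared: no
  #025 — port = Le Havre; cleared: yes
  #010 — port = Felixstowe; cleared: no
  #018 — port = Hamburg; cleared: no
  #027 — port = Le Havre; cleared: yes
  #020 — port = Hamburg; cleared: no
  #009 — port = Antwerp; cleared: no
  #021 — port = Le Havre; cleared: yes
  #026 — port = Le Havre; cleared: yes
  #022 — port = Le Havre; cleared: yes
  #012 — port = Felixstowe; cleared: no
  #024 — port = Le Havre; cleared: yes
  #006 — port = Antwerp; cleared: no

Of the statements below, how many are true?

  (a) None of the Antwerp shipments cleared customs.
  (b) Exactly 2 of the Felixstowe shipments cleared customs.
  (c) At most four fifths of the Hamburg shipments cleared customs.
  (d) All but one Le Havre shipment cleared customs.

4

(a) Antwerp: |A| = 7, |A ∩ B| = 0; needs A ∩ B = ∅ (|A ∩ B| = 0) — true.
(b) Felixstowe: |A| = 6, |A ∩ B| = 2; needs |A ∩ B| = 2 — true.
(c) Hamburg: |A| = 5, |A ∩ B| = 0; needs |A ∩ B| / |A| ≤ 4/5 — true.
(d) Le Havre: |A| = 7, |A ∩ B| = 6; needs |A ∖ B| = 1 — true.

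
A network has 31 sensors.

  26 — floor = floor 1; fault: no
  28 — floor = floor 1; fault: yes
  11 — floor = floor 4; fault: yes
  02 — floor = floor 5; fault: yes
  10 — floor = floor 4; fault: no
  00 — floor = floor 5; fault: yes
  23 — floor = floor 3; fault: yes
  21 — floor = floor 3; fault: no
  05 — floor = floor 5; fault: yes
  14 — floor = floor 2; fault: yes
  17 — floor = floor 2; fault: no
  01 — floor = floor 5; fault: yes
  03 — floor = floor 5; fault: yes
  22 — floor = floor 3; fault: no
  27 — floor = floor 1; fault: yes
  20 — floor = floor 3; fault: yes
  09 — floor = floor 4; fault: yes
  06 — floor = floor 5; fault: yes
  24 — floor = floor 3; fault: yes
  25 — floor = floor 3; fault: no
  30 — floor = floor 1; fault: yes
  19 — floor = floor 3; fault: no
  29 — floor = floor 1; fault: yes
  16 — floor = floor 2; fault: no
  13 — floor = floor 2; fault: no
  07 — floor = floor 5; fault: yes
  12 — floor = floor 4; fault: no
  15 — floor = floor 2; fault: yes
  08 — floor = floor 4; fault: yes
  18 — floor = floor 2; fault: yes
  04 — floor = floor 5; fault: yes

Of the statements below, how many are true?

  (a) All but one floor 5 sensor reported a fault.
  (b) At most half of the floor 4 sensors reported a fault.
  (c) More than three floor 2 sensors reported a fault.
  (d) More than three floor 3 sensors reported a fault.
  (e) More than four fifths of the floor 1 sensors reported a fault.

0

(a) floor 5: |A| = 8, |A ∩ B| = 8; needs |A ∖ B| = 1 — false.
(b) floor 4: |A| = 5, |A ∩ B| = 3; needs |A ∩ B| ≤ |A ∖ B| — false.
(c) floor 2: |A| = 6, |A ∩ B| = 3; needs |A ∩ B| > 3 — false.
(d) floor 3: |A| = 7, |A ∩ B| = 3; needs |A ∩ B| > 3 — false.
(e) floor 1: |A| = 5, |A ∩ B| = 4; needs |A ∩ B| / |A| > 4/5 — false.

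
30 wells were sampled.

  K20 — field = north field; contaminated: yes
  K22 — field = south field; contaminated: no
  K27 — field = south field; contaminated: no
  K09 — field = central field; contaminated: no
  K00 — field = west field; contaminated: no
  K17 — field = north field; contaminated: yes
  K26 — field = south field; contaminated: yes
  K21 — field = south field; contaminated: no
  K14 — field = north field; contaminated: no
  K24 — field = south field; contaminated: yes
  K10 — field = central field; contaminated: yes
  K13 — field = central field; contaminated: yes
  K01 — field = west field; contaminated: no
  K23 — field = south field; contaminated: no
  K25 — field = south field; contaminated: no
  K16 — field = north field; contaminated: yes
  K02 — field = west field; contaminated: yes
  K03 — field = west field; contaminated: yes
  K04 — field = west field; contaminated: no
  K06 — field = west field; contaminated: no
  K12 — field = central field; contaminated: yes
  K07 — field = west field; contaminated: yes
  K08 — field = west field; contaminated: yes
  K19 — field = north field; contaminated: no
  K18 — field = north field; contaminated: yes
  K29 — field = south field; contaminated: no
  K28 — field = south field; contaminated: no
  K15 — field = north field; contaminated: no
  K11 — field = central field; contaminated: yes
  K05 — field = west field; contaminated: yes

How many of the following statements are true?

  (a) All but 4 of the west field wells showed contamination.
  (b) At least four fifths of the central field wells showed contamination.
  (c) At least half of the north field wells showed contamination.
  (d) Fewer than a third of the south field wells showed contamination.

(a) west field: |A| = 9, |A ∩ B| = 5; needs |A ∖ B| = 4 — true.
(b) central field: |A| = 5, |A ∩ B| = 4; needs |A ∩ B| / |A| ≥ 4/5 — true.
(c) north field: |A| = 7, |A ∩ B| = 4; needs |A ∩ B| ≥ |A ∖ B| — true.
(d) south field: |A| = 9, |A ∩ B| = 2; needs |A ∩ B| / |A| < 1/3 — true.

4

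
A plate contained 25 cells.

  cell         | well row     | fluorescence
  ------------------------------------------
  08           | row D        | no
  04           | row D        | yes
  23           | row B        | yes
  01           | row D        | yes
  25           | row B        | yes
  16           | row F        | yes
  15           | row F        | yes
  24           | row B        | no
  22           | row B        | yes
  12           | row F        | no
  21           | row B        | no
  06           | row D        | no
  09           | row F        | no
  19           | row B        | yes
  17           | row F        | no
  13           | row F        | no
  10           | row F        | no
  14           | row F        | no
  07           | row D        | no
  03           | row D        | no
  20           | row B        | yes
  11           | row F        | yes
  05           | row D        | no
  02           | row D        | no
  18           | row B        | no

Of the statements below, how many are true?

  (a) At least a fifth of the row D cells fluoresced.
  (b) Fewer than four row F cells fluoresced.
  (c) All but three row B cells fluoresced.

3

(a) row D: |A| = 8, |A ∩ B| = 2; needs |A ∩ B| / |A| ≥ 1/5 — true.
(b) row F: |A| = 9, |A ∩ B| = 3; needs |A ∩ B| < 4 — true.
(c) row B: |A| = 8, |A ∩ B| = 5; needs |A ∖ B| = 3 — true.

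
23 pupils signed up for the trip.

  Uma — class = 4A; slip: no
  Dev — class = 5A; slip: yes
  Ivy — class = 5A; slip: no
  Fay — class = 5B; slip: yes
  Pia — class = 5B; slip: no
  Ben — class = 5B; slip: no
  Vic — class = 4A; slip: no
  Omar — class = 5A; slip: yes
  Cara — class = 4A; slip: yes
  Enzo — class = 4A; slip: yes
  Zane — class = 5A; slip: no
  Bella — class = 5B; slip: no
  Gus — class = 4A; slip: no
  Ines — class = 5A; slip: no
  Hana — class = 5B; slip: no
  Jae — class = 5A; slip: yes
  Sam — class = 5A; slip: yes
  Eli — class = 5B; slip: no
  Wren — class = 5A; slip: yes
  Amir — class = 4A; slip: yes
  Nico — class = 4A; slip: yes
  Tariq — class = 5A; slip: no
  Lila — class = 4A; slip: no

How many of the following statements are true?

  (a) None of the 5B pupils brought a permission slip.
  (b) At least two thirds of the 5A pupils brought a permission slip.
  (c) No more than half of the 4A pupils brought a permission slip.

1

(a) 5B: |A| = 6, |A ∩ B| = 1; needs A ∩ B = ∅ (|A ∩ B| = 0) — false.
(b) 5A: |A| = 9, |A ∩ B| = 5; needs |A ∩ B| / |A| ≥ 2/3 — false.
(c) 4A: |A| = 8, |A ∩ B| = 4; needs |A ∩ B| ≤ |A ∖ B| — true.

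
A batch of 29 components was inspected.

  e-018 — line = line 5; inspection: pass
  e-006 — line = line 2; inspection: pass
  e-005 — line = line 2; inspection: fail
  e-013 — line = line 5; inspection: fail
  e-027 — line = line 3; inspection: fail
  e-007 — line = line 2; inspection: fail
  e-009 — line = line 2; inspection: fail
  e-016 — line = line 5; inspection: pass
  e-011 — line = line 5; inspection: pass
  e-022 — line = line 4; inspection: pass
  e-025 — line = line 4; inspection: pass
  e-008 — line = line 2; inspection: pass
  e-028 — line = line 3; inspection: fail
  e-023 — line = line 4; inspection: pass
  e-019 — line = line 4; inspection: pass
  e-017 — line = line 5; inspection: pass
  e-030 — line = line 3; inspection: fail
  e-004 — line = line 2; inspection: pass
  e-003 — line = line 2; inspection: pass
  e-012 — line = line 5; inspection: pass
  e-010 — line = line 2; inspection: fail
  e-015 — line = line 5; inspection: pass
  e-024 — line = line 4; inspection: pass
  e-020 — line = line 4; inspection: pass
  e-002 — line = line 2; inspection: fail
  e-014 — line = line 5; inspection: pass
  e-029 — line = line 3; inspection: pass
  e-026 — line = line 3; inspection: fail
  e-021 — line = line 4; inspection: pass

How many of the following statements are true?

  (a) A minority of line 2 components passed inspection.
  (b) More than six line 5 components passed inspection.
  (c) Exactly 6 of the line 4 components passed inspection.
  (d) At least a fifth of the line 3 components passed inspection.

(a) line 2: |A| = 9, |A ∩ B| = 4; needs |A ∩ B| < |A ∖ B| — true.
(b) line 5: |A| = 8, |A ∩ B| = 7; needs |A ∩ B| > 6 — true.
(c) line 4: |A| = 7, |A ∩ B| = 7; needs |A ∩ B| = 6 — false.
(d) line 3: |A| = 5, |A ∩ B| = 1; needs |A ∩ B| / |A| ≥ 1/5 — true.

3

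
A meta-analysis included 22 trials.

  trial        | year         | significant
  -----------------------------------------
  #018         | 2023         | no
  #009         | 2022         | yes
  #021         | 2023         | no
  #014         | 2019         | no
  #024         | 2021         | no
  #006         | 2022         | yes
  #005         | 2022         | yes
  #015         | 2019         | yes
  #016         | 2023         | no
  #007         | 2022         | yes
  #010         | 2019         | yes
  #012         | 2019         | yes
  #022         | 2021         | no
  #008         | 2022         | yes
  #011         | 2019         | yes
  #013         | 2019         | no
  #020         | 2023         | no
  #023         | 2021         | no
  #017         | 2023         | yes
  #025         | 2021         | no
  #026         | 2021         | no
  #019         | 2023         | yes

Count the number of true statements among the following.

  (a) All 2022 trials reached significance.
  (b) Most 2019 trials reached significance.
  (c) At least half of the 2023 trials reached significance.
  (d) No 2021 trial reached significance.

(a) 2022: |A| = 5, |A ∩ B| = 5; needs A ⊆ B, i.e. every element of A is in B (|A ∖ B| = 0) — true.
(b) 2019: |A| = 6, |A ∩ B| = 4; needs |A ∩ B| > |A ∖ B| — true.
(c) 2023: |A| = 6, |A ∩ B| = 2; needs |A ∩ B| ≥ |A ∖ B| — false.
(d) 2021: |A| = 5, |A ∩ B| = 0; needs A ∩ B = ∅ (|A ∩ B| = 0) — true.

3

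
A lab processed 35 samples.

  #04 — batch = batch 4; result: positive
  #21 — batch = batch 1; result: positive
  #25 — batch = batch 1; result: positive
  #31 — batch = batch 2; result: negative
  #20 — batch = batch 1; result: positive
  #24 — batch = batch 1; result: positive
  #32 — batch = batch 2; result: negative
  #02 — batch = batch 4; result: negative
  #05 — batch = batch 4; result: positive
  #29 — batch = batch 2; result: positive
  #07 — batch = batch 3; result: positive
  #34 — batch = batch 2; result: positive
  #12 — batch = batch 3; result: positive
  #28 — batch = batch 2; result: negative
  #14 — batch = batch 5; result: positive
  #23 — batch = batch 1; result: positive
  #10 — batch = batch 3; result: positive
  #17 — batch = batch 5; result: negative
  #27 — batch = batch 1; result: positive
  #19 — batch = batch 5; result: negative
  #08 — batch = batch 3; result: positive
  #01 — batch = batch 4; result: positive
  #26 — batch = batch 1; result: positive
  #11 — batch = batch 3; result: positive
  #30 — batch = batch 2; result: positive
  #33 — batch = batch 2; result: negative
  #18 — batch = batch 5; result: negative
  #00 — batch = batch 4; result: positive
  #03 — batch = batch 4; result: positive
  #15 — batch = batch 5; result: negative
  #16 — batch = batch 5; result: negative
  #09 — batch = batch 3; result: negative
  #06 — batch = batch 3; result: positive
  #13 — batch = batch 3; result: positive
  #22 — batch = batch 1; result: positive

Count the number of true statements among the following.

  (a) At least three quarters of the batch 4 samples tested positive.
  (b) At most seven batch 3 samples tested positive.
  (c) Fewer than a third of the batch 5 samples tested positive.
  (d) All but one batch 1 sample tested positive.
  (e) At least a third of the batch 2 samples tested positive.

4

(a) batch 4: |A| = 6, |A ∩ B| = 5; needs |A ∩ B| / |A| ≥ 3/4 — true.
(b) batch 3: |A| = 8, |A ∩ B| = 7; needs |A ∩ B| ≤ 7 — true.
(c) batch 5: |A| = 6, |A ∩ B| = 1; needs |A ∩ B| / |A| < 1/3 — true.
(d) batch 1: |A| = 8, |A ∩ B| = 8; needs |A ∖ B| = 1 — false.
(e) batch 2: |A| = 7, |A ∩ B| = 3; needs |A ∩ B| / |A| ≥ 1/3 — true.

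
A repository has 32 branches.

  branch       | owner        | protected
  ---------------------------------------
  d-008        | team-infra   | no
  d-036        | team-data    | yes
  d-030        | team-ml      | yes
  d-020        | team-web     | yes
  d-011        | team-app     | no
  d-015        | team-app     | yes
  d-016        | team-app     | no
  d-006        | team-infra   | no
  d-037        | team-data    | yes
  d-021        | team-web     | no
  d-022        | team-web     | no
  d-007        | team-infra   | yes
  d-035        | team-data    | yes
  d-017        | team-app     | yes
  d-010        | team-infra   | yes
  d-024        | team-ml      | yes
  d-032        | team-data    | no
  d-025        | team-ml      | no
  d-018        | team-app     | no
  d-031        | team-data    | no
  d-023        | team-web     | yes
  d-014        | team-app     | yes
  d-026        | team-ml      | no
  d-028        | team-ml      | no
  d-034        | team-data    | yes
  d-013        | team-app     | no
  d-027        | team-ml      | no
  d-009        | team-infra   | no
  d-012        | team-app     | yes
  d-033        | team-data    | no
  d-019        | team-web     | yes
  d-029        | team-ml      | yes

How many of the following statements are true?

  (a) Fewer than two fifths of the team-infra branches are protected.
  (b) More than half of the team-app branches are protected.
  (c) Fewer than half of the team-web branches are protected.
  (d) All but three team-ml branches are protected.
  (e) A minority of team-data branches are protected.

0

(a) team-infra: |A| = 5, |A ∩ B| = 2; needs |A ∩ B| / |A| < 2/5 — false.
(b) team-app: |A| = 8, |A ∩ B| = 4; needs |A ∩ B| > |A ∖ B| — false.
(c) team-web: |A| = 5, |A ∩ B| = 3; needs |A ∩ B| < |A ∖ B| — false.
(d) team-ml: |A| = 7, |A ∩ B| = 3; needs |A ∖ B| = 3 — false.
(e) team-data: |A| = 7, |A ∩ B| = 4; needs |A ∩ B| < |A ∖ B| — false.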